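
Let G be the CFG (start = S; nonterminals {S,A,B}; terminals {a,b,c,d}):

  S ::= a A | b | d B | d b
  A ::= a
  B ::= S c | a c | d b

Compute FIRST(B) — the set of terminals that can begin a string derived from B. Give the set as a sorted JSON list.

Compute FIRST by fixpoint:
round 1:
  A via A→a: +{a}
  B via B→a c: +{a}
  B via B→d b: +{d}
  S via S→a A: +{a}
  S via S→b: +{b}
  S via S→d B: +{d}
  S: {a,b,d}  A: {a}  B: {a,d}
round 2:
  B via B→S c: +{b}
  S: {a,b,d}  A: {a}  B: {a,b,d}
round 3: (no change)
  S: {a,b,d}  A: {a}  B: {a,b,d}

FIRST(B) = ["a", "b", "d"]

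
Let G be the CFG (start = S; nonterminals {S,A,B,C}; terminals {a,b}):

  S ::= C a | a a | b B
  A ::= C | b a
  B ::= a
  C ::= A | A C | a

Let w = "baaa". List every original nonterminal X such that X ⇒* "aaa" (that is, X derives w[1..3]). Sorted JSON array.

Convert to CNF:
  S -> C T1 | T0 B | T1 T1
  A -> A C | T0 T1 | a
  B -> a
  C -> A C | T0 T1 | a
  T0 -> b
  T1 -> a

CYK table (by increasing span), restricted to cells inside w[1..3]:
  [1..1]={A,B,C,T1}  "a"  orig:{A,B,C}
  [2..2]={A,B,C,T1}  "a"  orig:{A,B,C}
  [3..3]={A,B,C,T1}  "a"  orig:{A,B,C}
  [1..2]={A,C,S}  "aa"
  [2..3]={A,C,S}  "aa"
  [1..3]={A,C,S}  "aaa"

Original NTs in T[1,3] deriving "aaa": ["A", "C", "S"]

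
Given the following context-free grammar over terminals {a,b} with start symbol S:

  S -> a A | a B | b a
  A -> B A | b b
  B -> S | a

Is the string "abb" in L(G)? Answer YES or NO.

CNF form of G:
  S -> T0 T1 | T1 A | T1 B
  A -> B A | T0 T0
  B -> T0 T1 | T1 A | T1 B | a
  T0 -> b
  T1 -> a

Fill CYK table bottom-up:
  cell(0,0) a: {B,T1}  orig:{B}
  cell(1,1) b: {T0}  orig:{}
  cell(2,2) b: {T0}  orig:{}
  cell(0,1) ab: ∅
  cell(1,2) bb: {A}
  cell(0,2) abb: {A,B,S}

S ∈ T[0,2] ⇒ YES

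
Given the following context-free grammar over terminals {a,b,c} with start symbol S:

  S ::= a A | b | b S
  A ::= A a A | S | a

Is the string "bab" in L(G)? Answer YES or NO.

Convert to CNF:
  S -> T0 A | T1 S | b
  A -> A X2 | T0 A | T1 S | a | b
  T0 -> a
  T1 -> b
  X2 -> T0 A

CYK fill:
  [0..0]={A,S,T1}  "b"  orig:{A,S}
  [1..1]={A,T0}  "a"  orig:{A}
  [2..2]={A,S,T1}  "b"  orig:{A,S}
  [0..1]=∅  "ba"
  [1..2]={A,S,X2}  "ab"  orig:{A,S}
  [0..2]={A,S}  "bab"

S ∈ T[0,2] ⇒ YES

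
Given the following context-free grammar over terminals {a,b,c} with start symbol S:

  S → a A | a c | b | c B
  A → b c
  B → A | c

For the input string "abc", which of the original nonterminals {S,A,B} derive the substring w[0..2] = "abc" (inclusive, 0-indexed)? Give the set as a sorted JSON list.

Convert to CNF:
  S -> T1 B | T2 A | T2 T1 | b
  A -> T0 T1
  B -> T0 T1 | c
  T0 -> b
  T1 -> c
  T2 -> a

Fill CYK table bottom-up (cells [i..j] with 0 ≤ i ≤ j ≤ 2 only):
  cell(0,0) a: {T2}  orig:{}
  cell(1,1) b: {S,T0}  orig:{S}
  cell(2,2) c: {B,T1}  orig:{B}
  cell(0,1) ab: ∅
  cell(1,2) bc: {A,B}
  cell(0,2) abc: {S}

Original NTs in T[0,2] deriving "abc": ["S"]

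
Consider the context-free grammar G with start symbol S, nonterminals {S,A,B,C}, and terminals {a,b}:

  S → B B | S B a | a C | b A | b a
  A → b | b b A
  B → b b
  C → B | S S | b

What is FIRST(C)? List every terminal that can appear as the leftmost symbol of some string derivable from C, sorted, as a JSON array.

FIRST iteration:
pass 1:
  A via A→b: +{b}
  B via B→b b: +{b}
  C via C→B: +{b}
  S via S→B B: +{b}
  S via S→a C: +{a}
  FIRST(S)={a,b}  FIRST(A)={b}  FIRST(B)={b}  FIRST(C)={b}
pass 2:
  C via C→S S: +{a}
  FIRST(S)={a,b}  FIRST(A)={b}  FIRST(B)={b}  FIRST(C)={a,b}
pass 3: — fixpoint
  FIRST(S)={a,b}  FIRST(A)={b}  FIRST(B)={b}  FIRST(C)={a,b}

FIRST(C) = ["a", "b"]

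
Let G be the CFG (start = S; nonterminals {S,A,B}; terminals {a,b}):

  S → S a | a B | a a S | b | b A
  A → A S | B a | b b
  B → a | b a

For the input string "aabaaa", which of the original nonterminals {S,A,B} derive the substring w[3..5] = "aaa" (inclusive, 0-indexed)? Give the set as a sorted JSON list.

CNF form of G:
  S -> S T0 | T0 B | T0 X2 | T1 A | b
  A -> A S | B T0 | T1 T1
  B -> T1 T0 | a
  T0 -> a
  T1 -> b
  X2 -> T0 S

CYK fill (cells [i..j] with 3 ≤ i ≤ j ≤ 5 only):
  cell(3,3) a: {B,T0}  orig:{B}
  cell(4,4) a: {B,T0}  orig:{B}
  cell(5,5) a: {B,T0}  orig:{B}
  cell(3,4) aa: {A,S}
  cell(4,5) aa: {A,S}
  cell(3,5) aaa: {S,X2}  orig:{S}

Original NTs in T[3,5] deriving "aaa": ["S"]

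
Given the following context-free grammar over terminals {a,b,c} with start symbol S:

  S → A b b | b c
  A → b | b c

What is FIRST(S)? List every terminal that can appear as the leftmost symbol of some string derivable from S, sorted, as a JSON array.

FIRST iteration:
pass 1:
  A via A→b: +{b}
  S via S→A b b: +{b}
  FIRST[S]={b}  FIRST[A]={b}
pass 2: (no change)
  FIRST[S]={b}  FIRST[A]={b}

FIRST(S) = ["b"]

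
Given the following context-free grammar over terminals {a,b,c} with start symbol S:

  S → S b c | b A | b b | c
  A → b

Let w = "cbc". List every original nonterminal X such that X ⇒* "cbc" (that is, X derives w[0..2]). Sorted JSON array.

CNF form of G:
  S -> S X2 | T0 A | T0 T0 | c
  A -> b
  T0 -> b
  T1 -> c
  X2 -> T0 T1

CYK fill, restricted to cells inside w[0..2]:
  [0..0]={S,T1}  "c"  orig:{S}
  [1..1]={A,T0}  "b"  orig:{A}
  [2..2]={S,T1}  "c"  orig:{S}
  [0..1]=∅  "cb"
  [1..2]={X2}  "bc"  orig:{}
  [0..2]={S}  "cbc"

Original NTs in T[0,2] deriving "cbc": ["S"]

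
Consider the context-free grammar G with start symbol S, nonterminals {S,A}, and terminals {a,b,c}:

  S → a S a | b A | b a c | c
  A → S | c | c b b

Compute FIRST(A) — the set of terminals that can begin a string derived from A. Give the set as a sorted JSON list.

Compute FIRST by fixpoint:
[1]
  A via A→c: +{c}
  S via S→a S a: +{a}
  S via S→b A: +{b}
  S via S→c: +{c}
  S: {a,b,c}  A: {c}
[2]
  A via A→S: +{a,b}
  S: {a,b,c}  A: {a,b,c}
[3] (stable)
  S: {a,b,c}  A: {a,b,c}

FIRST(A) = ["a", "b", "c"]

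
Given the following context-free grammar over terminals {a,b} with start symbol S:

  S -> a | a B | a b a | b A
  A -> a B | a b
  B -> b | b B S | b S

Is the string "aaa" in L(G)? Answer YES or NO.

CNF form of G:
  S -> T0 B | T0 X3 | T1 A | a
  A -> T0 B | T0 T1
  B -> T1 S | T1 X2 | b
  T0 -> a
  T1 -> b
  X2 -> B S
  X3 -> T1 T0

CYK table (by increasing span):
  [0..0]={S,T0}  "a"  orig:{S}
  [1..1]={S,T0}  "a"  orig:{S}
  [2..2]={S,T0}  "a"  orig:{S}
  [0..1]=∅  "aa"
  [1..2]=∅  "aa"
  [0..2]=∅  "aaa"

S ∉ T[0,2] ⇒ NO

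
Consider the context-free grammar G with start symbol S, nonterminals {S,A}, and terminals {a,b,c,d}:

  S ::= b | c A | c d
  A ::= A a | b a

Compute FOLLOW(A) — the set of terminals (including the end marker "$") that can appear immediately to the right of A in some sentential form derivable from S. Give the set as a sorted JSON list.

Compute FIRST by fixpoint:
[1]
  A via A→b a: +{b}
  S via S→b: +{b}
  S via S→c A: +{c}
  FIRST[S]={b,c}  FIRST[A]={b}
[2] — fixpoint
  FIRST[S]={b,c}  FIRST[A]={b}

Compute FOLLOW by fixpoint:
FOLLOW(S) := {$}
pass 1:
  A→A a: FOLLOW(A) ⊇ FIRST(a) = {a}; new: +{a}
  S→c A: FOLLOW(A) ⊇ FOLLOW(S) ⊇ {$}; new: +{$}
  S: {$}  A: {$,a}
pass 2: — fixpoint
  S: {$}  A: {$,a}

FOLLOW(A) = ["$", "a"]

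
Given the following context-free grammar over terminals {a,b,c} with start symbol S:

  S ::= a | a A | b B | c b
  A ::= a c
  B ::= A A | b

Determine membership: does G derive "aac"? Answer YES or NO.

CNF form of G:
  S -> T0 A | T1 T2 | T2 B | a
  A -> T0 T1
  B -> A A | b
  T0 -> a
  T1 -> c
  T2 -> b

CYK fill:
  T[0,0] 'a' = {S,T0}  orig:{S}
  T[1,1] 'a' = {S,T0}  orig:{S}
  T[2,2] 'c' = {T1}  orig:{}
  T[0,1] 'aa' = ∅
  T[1,2] 'ac' = {A}
  T[0,2] 'aac' = {S}

S ∈ T[0,2] ⇒ YES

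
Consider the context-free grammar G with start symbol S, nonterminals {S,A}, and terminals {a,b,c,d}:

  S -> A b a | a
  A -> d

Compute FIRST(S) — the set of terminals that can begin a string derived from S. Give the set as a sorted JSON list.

FIRST sets, iterate to fixpoint:
round 1:
  A via A→d: +{d}
  S via S→A b a: +{d}
  S via S→a: +{a}
  FIRST(S)={a,d}  FIRST(A)={d}
round 2: — fixpoint
  FIRST(S)={a,d}  FIRST(A)={d}

FIRST(S) = ["a", "d"]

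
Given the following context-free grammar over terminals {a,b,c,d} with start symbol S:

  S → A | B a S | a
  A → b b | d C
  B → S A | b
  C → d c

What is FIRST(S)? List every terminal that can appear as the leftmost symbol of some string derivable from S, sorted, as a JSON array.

Compute FIRST by fixpoint:
iter 1:
  A via A→b b: +{b}
  A via A→d C: +{d}
  B via B→b: +{b}
  C via C→d c: +{d}
  S via S→A: +{b,d}
  S via S→a: +{a}
  FIRST(S)={a,b,d}  FIRST(A)={b,d}  FIRST(B)={b}  FIRST(C)={d}
iter 2:
  B via B→S A: +{a,d}
  FIRST(S)={a,b,d}  FIRST(A)={b,d}  FIRST(B)={a,b,d}  FIRST(C)={d}
iter 3: (no change)
  FIRST(S)={a,b,d}  FIRST(A)={b,d}  FIRST(B)={a,b,d}  FIRST(C)={d}

FIRST(S) = ["a", "b", "d"]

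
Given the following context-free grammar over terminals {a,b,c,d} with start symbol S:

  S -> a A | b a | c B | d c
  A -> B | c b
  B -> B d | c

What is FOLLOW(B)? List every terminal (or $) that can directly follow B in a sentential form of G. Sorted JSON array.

FIRST sets, iterate to fixpoint:
[1]
  A via A→c b: +{c}
  B via B→c: +{c}
  S via S→a A: +{a}
  S via S→b a: +{b}
  S via S→c B: +{c}
  S via S→d c: +{d}
  FIRST(S)={a,b,c,d}  FIRST(A)={c}  FIRST(B)={c}
[2] done
  FIRST(S)={a,b,c,d}  FIRST(A)={c}  FIRST(B)={c}

FOLLOW sets:
seed FOLLOW(S) with $
[1]
  B→B d: FOLLOW(B) ⊇ FIRST(d) = {d}; new: +{d}
  S→a A: FOLLOW(A) ⊇ FOLLOW(S) ⊇ {$}; new: +{$}
  S→c B: FOLLOW(B) ⊇ FOLLOW(S) ⊇ {$}; new: +{$}
  FOLLOW(S)={$}  FOLLOW(A)={$}  FOLLOW(B)={$,d}
[2] (stable)
  FOLLOW(S)={$}  FOLLOW(A)={$}  FOLLOW(B)={$,d}

FOLLOW(B) = ["$", "d"]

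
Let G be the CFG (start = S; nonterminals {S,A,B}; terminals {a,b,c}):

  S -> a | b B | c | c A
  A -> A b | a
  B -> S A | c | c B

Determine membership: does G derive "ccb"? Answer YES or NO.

Convert to CNF:
  S -> T0 B | T1 A | a | c
  A -> A T0 | a
  B -> S A | T1 B | c
  T0 -> b
  T1 -> c

Fill CYK table bottom-up:
  [0..0]={B,S,T1}  "c"  orig:{B,S}
  [1..1]={B,S,T1}  "c"  orig:{B,S}
  [2..2]={T0}  "b"  orig:{}
  [0..1]={B}  "cc"
  [1..2]=∅  "cb"
  [0..2]=∅  "ccb"

S ∉ T[0,2] ⇒ NO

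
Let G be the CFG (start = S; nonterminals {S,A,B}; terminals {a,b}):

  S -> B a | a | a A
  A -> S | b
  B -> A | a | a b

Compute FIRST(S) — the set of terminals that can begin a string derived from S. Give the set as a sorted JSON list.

FIRST sets, iterate to fixpoint:
iter 1:
  A via A→b: +{b}
  B via B→A: +{b}
  B via B→a: +{a}
  S via S→B a: +{a,b}
  FIRST[S]={a,b}  FIRST[A]={b}  FIRST[B]={a,b}
iter 2:
  A via A→S: +{a}
  FIRST[S]={a,b}  FIRST[A]={a,b}  FIRST[B]={a,b}
iter 3: done
  FIRST[S]={a,b}  FIRST[A]={a,b}  FIRST[B]={a,b}

FIRST(S) = ["a", "b"]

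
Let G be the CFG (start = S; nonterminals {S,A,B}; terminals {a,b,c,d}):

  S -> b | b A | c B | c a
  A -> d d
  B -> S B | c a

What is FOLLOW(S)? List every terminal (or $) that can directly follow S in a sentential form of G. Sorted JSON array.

FIRST iteration:
round 1:
  A via A→d d: +{d}
  B via B→c a: +{c}
  S via S→b: +{b}
  S via S→c B: +{c}
  FIRST(S)={b,c}  FIRST(A)={d}  FIRST(B)={c}
round 2:
  B via B→S B: +{b}
  FIRST(S)={b,c}  FIRST(A)={d}  FIRST(B)={b,c}
round 3: done
  FIRST(S)={b,c}  FIRST(A)={d}  FIRST(B)={b,c}

Compute FOLLOW by fixpoint:
seed FOLLOW(S) with $
pass 1:
  B→S B: FOLLOW(S) ⊇ FIRST(B) = {b,c}; new: +{b,c}
  S→b A: FOLLOW(A) ⊇ FOLLOW(S) ⊇ {$,b,c}; new: +{$,b,c}
  S→c B: FOLLOW(B) ⊇ FOLLOW(S) ⊇ {$,b,c}; new: +{$,b,c}
  S: {$,b,c}  A: {$,b,c}  B: {$,b,c}
pass 2: done
  S: {$,b,c}  A: {$,b,c}  B: {$,b,c}

FOLLOW(S) = ["$", "b", "c"]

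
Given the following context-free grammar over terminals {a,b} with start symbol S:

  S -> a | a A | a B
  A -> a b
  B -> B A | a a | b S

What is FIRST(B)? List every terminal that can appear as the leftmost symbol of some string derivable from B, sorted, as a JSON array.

FIRST sets, iterate to fixpoint:
pass 1:
  A via A→a b: +{a}
  B via B→a a: +{a}
  B via B→b S: +{b}
  S via S→a: +{a}
  FIRST(S)={a}  FIRST(A)={a}  FIRST(B)={a,b}
pass 2: (stable)
  FIRST(S)={a}  FIRST(A)={a}  FIRST(B)={a,b}

FIRST(B) = ["a", "b"]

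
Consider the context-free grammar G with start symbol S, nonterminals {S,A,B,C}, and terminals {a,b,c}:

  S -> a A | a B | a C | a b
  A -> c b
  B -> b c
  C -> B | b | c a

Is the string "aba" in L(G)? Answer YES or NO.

Convert to CNF:
  S -> T2 A | T2 B | T2 C | T2 T1
  A -> T0 T1
  B -> T1 T0
  C -> T0 T2 | T1 T0 | b
  T0 -> c
  T1 -> b
  T2 -> a

CYK table (by increasing span):
  [0..0]={T2}  "a"  orig:{}
  [1..1]={C,T1}  "b"  orig:{C}
  [2..2]={T2}  "a"  orig:{}
  [0..1]={S}  "ab"
  [1..2]=∅  "ba"
  [0..2]=∅  "aba"

S ∉ T[0,2] ⇒ NO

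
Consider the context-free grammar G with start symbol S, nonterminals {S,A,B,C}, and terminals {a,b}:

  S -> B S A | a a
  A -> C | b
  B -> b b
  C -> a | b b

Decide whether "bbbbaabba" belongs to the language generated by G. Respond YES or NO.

CNF form of G:
  S -> B X2 | T1 T1
  A -> T0 T0 | a | b
  B -> T0 T0
  C -> T0 T0 | a
  T0 -> b
  T1 -> a
  X2 -> S A

CYK fill:
  T[0,0] 'b' = {A,T0}  orig:{A}
  T[1,1] 'b' = {A,T0}  orig:{A}
  T[2,2] 'b' = {A,T0}  orig:{A}
  T[3,3] 'b' = {A,T0}  orig:{A}
  T[4,4] 'a' = {A,C,T1}  orig:{A,C}
  T[5,5] 'a' = {A,C,T1}  orig:{A,C}
  T[6,6] 'b' = {A,T0}  orig:{A}
  T[7,7] 'b' = {A,T0}  orig:{A}
  T[8,8] 'a' = {A,C,T1}  orig:{A,C}
  T[0,1] 'bb' = {A,B,C}
  T[1,2] 'bb' = {A,B,C}
  T[2,3] 'bb' = {A,B,C}
  T[3,4] 'ba' = ∅
  T[4,5] 'aa' = {S}
  T[5,6] 'ab' = ∅
  T[6,7] 'bb' = {A,B,C}
  T[7,8] 'ba' = ∅
  T[0,2] 'bbb' = ∅
  T[1,3] 'bbb' = ∅
  T[2,4] 'bba' = ∅
  T[3,5] 'baa' = ∅
  T[4,6] 'aab' = {X2}  orig:{}
  T[5,7] 'abb' = ∅
  T[6,8] 'bba' = ∅
  T[0,3] 'bbbb' = ∅
  T[1,4] 'bbba' = ∅
  T[2,5] 'bbaa' = ∅
  T[3,6] 'baab' = ∅
  T[4,7] 'aabb' = {X2}  orig:{}
  T[5,8] 'abba' = ∅
  T[0,4] 'bbbba' = ∅
  T[1,5] 'bbbaa' = ∅
  T[2,6] 'bbaab' = {S}
  T[3,7] 'baabb' = ∅
  T[4,8] 'aabba' = ∅
  T[0,5] 'bbbbaa' = ∅
  T[1,6] 'bbbaab' = ∅
  T[2,7] 'bbaabb' = {S,X2}  orig:{S}
  T[3,8] 'baabba' = ∅
  T[0,6] 'bbbbaab' = ∅
  T[1,7] 'bbbaabb' = ∅
  T[2,8] 'bbaabba' = {X2}  orig:{}
  T[0,7] 'bbbbaabb' = {S}
  T[1,8] 'bbbaabba' = ∅
  T[0,8] 'bbbbaabba' = {S,X2}  orig:{S}

S ∈ T[0,8] ⇒ YES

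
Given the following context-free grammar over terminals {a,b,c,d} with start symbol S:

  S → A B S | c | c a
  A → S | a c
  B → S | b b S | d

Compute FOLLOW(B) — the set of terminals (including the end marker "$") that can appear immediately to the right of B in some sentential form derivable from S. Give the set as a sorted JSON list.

FIRST sets, iterate to fixpoint:
round 1:
  A via A→a c: +{a}
  B via B→b b S: +{b}
  B via B→d: +{d}
  S via S→A B S: +{a}
  S via S→c: +{c}
  FIRST(S)={a,c}  FIRST(A)={a}  FIRST(B)={b,d}
round 2:
  A via A→S: +{c}
  B via B→S: +{a,c}
  FIRST(S)={a,c}  FIRST(A)={a,c}  FIRST(B)={a,b,c,d}
round 3: (stable)
  FIRST(S)={a,c}  FIRST(A)={a,c}  FIRST(B)={a,b,c,d}

FOLLOW sets:
seed FOLLOW(S) with $
iter 1:
  S→A B S: FOLLOW(A) ⊇ FIRST(B) = {a,b,c,d}; new: +{a,b,c,d}
  S→A B S: FOLLOW(B) ⊇ FIRST(S) = {a,c}; new: +{a,c}
  FOLLOW[S]={$}  FOLLOW[A]={a,b,c,d}  FOLLOW[B]={a,c}
iter 2:
  A→S: FOLLOW(S) ⊇ FOLLOW(A) ⊇ {a,b,c,d}; new: +{a,b,c,d}
  FOLLOW[S]={$,a,b,c,d}  FOLLOW[A]={a,b,c,d}  FOLLOW[B]={a,c}
iter 3: done
  FOLLOW[S]={$,a,b,c,d}  FOLLOW[A]={a,b,c,d}  FOLLOW[B]={a,c}

FOLLOW(B) = ["a", "c"]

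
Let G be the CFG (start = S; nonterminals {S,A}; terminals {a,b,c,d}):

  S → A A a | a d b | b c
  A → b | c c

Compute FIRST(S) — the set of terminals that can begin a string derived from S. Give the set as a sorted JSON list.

Compute FIRST by fixpoint:
iter 1:
  A via A→b: +{b}
  A via A→c c: +{c}
  S via S→A A a: +{b,c}
  S via S→a d b: +{a}
  S: {a,b,c}  A: {b,c}
iter 2: (no change)
  S: {a,b,c}  A: {b,c}

FIRST(S) = ["a", "b", "c"]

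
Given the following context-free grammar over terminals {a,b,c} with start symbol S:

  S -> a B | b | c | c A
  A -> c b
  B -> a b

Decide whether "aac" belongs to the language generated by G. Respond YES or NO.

Convert to CNF:
  S -> T0 A | T2 B | b | c
  A -> T0 T1
  B -> T2 T1
  T0 -> c
  T1 -> b
  T2 -> a

CYK fill:
  T[0,0] 'a' = {T2}  orig:{}
  T[1,1] 'a' = {T2}  orig:{}
  T[2,2] 'c' = {S,T0}  orig:{S}
  T[0,1] 'aa' = ∅
  T[1,2] 'ac' = ∅
  T[0,2] 'aac' = ∅

S ∉ T[0,2] ⇒ NO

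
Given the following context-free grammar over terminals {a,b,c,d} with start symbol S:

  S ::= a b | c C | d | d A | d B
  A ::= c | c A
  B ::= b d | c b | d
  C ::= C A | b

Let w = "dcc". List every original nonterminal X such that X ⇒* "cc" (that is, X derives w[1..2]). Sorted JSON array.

CNF form of G:
  S -> T0 C | T2 A | T2 B | T3 T1 | d
  A -> T0 A | c
  B -> T0 T1 | T1 T2 | d
  C -> C A | b
  T0 -> c
  T1 -> b
  T2 -> d
  T3 -> a

CYK table (by increasing span) (cells [i..j] with 1 ≤ i ≤ j ≤ 2 only):
  cell(1,1) c: {A,T0}  orig:{A}
  cell(2,2) c: {A,T0}  orig:{A}
  cell(1,2) cc: {A}

Original NTs in T[1,2] deriving "cc": ["A"]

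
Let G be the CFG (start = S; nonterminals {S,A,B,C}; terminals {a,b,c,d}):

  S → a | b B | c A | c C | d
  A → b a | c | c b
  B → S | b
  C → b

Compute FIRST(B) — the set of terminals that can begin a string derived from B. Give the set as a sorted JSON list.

FIRST iteration:
[1]
  A via A→b a: +{b}
  A via A→c: +{c}
  B via B→b: +{b}
  C via C→b: +{b}
  S via S→a: +{a}
  S via S→b B: +{b}
  S via S→c A: +{c}
  S via S→d: +{d}
  S: {a,b,c,d}  A: {b,c}  B: {b}  C: {b}
[2]
  B via B→S: +{a,c,d}
  S: {a,b,c,d}  A: {b,c}  B: {a,b,c,d}  C: {b}
[3] (stable)
  S: {a,b,c,d}  A: {b,c}  B: {a,b,c,d}  C: {b}

FIRST(B) = ["a", "b", "c", "d"]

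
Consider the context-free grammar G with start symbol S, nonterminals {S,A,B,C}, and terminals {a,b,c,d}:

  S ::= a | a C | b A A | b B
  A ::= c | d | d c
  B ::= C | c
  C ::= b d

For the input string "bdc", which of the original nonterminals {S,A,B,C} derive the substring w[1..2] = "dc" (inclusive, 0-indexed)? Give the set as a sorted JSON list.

CNF form of G:
  S -> T2 B | T2 X4 | T3 C | a
  A -> T0 T1 | c | d
  B -> T2 T0 | c
  C -> T2 T0
  T0 -> d
  T1 -> c
  T2 -> b
  T3 -> a
  X4 -> A A

Fill CYK table bottom-up, restricted to cells inside w[1..2]:
  T[1,1] 'd' = {A,T0}  orig:{A}
  T[2,2] 'c' = {A,B,T1}  orig:{A,B}
  T[1,2] 'dc' = {A,X4}  orig:{A}

Original NTs in T[1,2] deriving "dc": ["A"]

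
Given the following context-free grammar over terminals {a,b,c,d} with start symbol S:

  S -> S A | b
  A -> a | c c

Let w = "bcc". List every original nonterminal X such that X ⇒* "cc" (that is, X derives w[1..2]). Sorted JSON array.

CNF form of G:
  S -> S A | b
  A -> T0 T0 | a
  T0 -> c

Fill CYK table bottom-up, restricted to cells inside w[1..2]:
  cell(1,1) c: {T0}  orig:{}
  cell(2,2) c: {T0}  orig:{}
  cell(1,2) cc: {A}

Original NTs in T[1,2] deriving "cc": ["A"]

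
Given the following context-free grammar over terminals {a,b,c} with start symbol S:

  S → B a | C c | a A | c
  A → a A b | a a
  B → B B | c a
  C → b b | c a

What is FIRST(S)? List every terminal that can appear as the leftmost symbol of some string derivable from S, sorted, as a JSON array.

FIRST iteration:
pass 1:
  A via A→a A b: +{a}
  B via B→c a: +{c}
  C via C→b b: +{b}
  C via C→c a: +{c}
  S via S→B a: +{c}
  S via S→C c: +{b}
  S via S→a A: +{a}
  FIRST(S)={a,b,c}  FIRST(A)={a}  FIRST(B)={c}  FIRST(C)={b,c}
pass 2: (no change)
  FIRST(S)={a,b,c}  FIRST(A)={a}  FIRST(B)={c}  FIRST(C)={b,c}

FIRST(S) = ["a", "b", "c"]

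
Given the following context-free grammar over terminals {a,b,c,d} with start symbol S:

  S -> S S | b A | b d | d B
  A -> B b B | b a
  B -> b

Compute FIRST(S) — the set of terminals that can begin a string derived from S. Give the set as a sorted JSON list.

FIRST sets, iterate to fixpoint:
round 1:
  A via A→b a: +{b}
  B via B→b: +{b}
  S via S→b A: +{b}
  S via S→d B: +{d}
  S: {b,d}  A: {b}  B: {b}
round 2: done
  S: {b,d}  A: {b}  B: {b}

FIRST(S) = ["b", "d"]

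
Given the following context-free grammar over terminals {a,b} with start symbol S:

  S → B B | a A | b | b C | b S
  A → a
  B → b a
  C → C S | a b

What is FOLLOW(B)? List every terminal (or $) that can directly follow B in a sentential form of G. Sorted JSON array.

FIRST iteration:
round 1:
  A via A→a: +{a}
  B via B→b a: +{b}
  C via C→a b: +{a}
  S via S→B B: +{b}
  S via S→a A: +{a}
  FIRST(S)={a,b}  FIRST(A)={a}  FIRST(B)={b}  FIRST(C)={a}
round 2: (no change)
  FIRST(S)={a,b}  FIRST(A)={a}  FIRST(B)={b}  FIRST(C)={a}

FOLLOW iteration:
initialize: $ ∈ FOLLOW(S)
round 1:
  C→C S: FOLLOW(C) ⊇ FIRST(S) = {a,b}; new: +{a,b}
  C→C S: FOLLOW(S) ⊇ FOLLOW(C) ⊇ {a,b}; new: +{a,b}
  S→B B: FOLLOW(B) ⊇ FIRST(B) = {b}; new: +{b}
  S→B B: FOLLOW(B) ⊇ FOLLOW(S) ⊇ {$,a,b}; new: +{$,a}
  S→a A: FOLLOW(A) ⊇ FOLLOW(S) ⊇ {$,a,b}; new: +{$,a,b}
  S→b C: FOLLOW(C) ⊇ FOLLOW(S) ⊇ {$,a,b}; new: +{$}
  S: {$,a,b}  A: {$,a,b}  B: {$,a,b}  C: {$,a,b}
round 2: (no change)
  S: {$,a,b}  A: {$,a,b}  B: {$,a,b}  C: {$,a,b}

FOLLOW(B) = ["$", "a", "b"]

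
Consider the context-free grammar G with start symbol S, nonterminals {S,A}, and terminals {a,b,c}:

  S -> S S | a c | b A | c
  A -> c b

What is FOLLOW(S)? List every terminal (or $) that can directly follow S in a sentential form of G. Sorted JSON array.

FIRST iteration:
iter 1:
  A via A→c b: +{c}
  S via S→a c: +{a}
  S via S→b A: +{b}
  S via S→c: +{c}
  S: {a,b,c}  A: {c}
iter 2: — fixpoint
  S: {a,b,c}  A: {c}

FOLLOW iteration:
FOLLOW(S) := {$}
pass 1:
  S→S S: FOLLOW(S) ⊇ FIRST(S) = {a,b,c}; new: +{a,b,c}
  S→b A: FOLLOW(A) ⊇ FOLLOW(S) ⊇ {$,a,b,c}; new: +{$,a,b,c}
  FOLLOW[S]={$,a,b,c}  FOLLOW[A]={$,a,b,c}
pass 2: (no change)
  FOLLOW[S]={$,a,b,c}  FOLLOW[A]={$,a,b,c}

FOLLOW(S) = ["$", "a", "b", "c"]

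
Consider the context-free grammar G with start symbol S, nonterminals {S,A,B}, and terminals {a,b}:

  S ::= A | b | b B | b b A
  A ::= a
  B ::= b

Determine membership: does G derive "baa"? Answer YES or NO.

Convert to CNF:
  S -> T0 B | T0 X1 | a | b
  A -> a
  B -> b
  T0 -> b
  X1 -> T0 A

CYK fill:
  cell(0,0) b: {B,S,T0}  orig:{B,S}
  cell(1,1) a: {A,S}
  cell(2,2) a: {A,S}
  cell(0,1) ba: {X1}  orig:{}
  cell(1,2) aa: ∅
  cell(0,2) baa: ∅

S ∉ T[0,2] ⇒ NO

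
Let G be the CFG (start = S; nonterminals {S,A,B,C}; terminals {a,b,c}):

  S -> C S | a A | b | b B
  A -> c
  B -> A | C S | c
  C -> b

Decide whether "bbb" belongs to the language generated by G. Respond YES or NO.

Convert to CNF:
  S -> C S | T0 A | T1 B | b
  A -> c
  B -> C S | c
  C -> b
  T0 -> a
  T1 -> b

Fill CYK table bottom-up:
  cell(0,0) b: {C,S,T1}  orig:{C,S}
  cell(1,1) b: {C,S,T1}  orig:{C,S}
  cell(2,2) b: {C,S,T1}  orig:{C,S}
  cell(0,1) bb: {B,S}
  cell(1,2) bb: {B,S}
  cell(0,2) bbb: {B,S}

S ∈ T[0,2] ⇒ YES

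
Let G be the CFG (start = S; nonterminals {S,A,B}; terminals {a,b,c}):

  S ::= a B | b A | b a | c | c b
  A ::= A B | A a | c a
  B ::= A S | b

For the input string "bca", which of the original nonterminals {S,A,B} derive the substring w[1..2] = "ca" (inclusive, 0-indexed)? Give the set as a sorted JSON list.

CNF form of G:
  S -> T0 B | T1 T2 | T2 A | T2 T0 | c
  A -> A B | A T0 | T1 T0
  B -> A S | b
  T0 -> a
  T1 -> c
  T2 -> b

CYK fill, restricted to cells inside w[1..2]:
  T[1,1] 'c' = {S,T1}  orig:{S}
  T[2,2] 'a' = {T0}  orig:{}
  T[1,2] 'ca' = {A}

Original NTs in T[1,2] deriving "ca": ["A"]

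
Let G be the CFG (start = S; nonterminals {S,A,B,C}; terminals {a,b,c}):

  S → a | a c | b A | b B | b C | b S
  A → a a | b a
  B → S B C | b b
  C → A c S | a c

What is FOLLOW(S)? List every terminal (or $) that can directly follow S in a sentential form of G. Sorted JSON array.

FIRST sets, iterate to fixpoint:
pass 1:
  A via A→a a: +{a}
  A via A→b a: +{b}
  B via B→b b: +{b}
  C via C→A c S: +{a,b}
  S via S→a: +{a}
  S via S→b A: +{b}
  FIRST[S]={a,b}  FIRST[A]={a,b}  FIRST[B]={b}  FIRST[C]={a,b}
pass 2:
  B via B→S B C: +{a}
  FIRST[S]={a,b}  FIRST[A]={a,b}  FIRST[B]={a,b}  FIRST[C]={a,b}
pass 3: done
  FIRST[S]={a,b}  FIRST[A]={a,b}  FIRST[B]={a,b}  FIRST[C]={a,b}

FOLLOW sets:
initialize: $ ∈ FOLLOW(S)
iter 1:
  B→S B C: FOLLOW(S) ⊇ FIRST(B) = {a,b}; new: +{a,b}
  B→S B C: FOLLOW(B) ⊇ FIRST(C) = {a,b}; new: +{a,b}
  B→S B C: FOLLOW(C) ⊇ FOLLOW(B) ⊇ {a,b}; new: +{a,b}
  C→A c S: FOLLOW(A) ⊇ FIRST(c) = {c}; new: +{c}
  S→b A: FOLLOW(A) ⊇ FOLLOW(S) ⊇ {$,a,b}; new: +{$,a,b}
  S→b B: FOLLOW(B) ⊇ FOLLOW(S) ⊇ {$,a,b}; new: +{$}
  S→b C: FOLLOW(C) ⊇ FOLLOW(S) ⊇ {$,a,b}; new: +{$}
  FOLLOW(S)={$,a,b}  FOLLOW(A)={$,a,b,c}  FOLLOW(B)={$,a,b}  FOLLOW(C)={$,a,b}
iter 2: (stable)
  FOLLOW(S)={$,a,b}  FOLLOW(A)={$,a,b,c}  FOLLOW(B)={$,a,b}  FOLLOW(C)={$,a,b}

FOLLOW(S) = ["$", "a", "b"]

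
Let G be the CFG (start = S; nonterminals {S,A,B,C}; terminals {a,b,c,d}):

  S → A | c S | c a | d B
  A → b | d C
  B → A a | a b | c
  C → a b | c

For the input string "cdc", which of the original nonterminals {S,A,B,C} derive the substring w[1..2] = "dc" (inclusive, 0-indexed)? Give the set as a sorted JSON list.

CNF form of G:
  S -> T0 B | T0 C | T3 S | T3 T1 | b
  A -> T0 C | b
  B -> A T1 | T1 T2 | c
  C -> T1 T2 | c
  T0 -> d
  T1 -> a
  T2 -> b
  T3 -> c

CYK table (by increasing span) (cells [i..j] with 1 ≤ i ≤ j ≤ 2 only):
  T[1,1] 'd' = {T0}  orig:{}
  T[2,2] 'c' = {B,C,T3}  orig:{B,C}
  T[1,2] 'dc' = {A,S}

Original NTs in T[1,2] deriving "dc": ["A", "S"]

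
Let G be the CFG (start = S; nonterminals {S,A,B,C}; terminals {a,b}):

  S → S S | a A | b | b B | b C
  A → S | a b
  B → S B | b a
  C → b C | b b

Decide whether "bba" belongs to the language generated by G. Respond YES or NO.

Convert to CNF:
  S -> S S | T0 A | T1 B | T1 C | b
  A -> S S | T0 A | T0 T1 | T1 B | T1 C | b
  B -> S B | T1 T0
  C -> T1 C | T1 T1
  T0 -> a
  T1 -> b

Fill CYK table bottom-up:
  cell(0,0) b: {A,S,T1}  orig:{A,S}
  cell(1,1) b: {A,S,T1}  orig:{A,S}
  cell(2,2) a: {T0}  orig:{}
  cell(0,1) bb: {A,C,S}
  cell(1,2) ba: {B}
  cell(0,2) bba: {A,B,S}

S ∈ T[0,2] ⇒ YES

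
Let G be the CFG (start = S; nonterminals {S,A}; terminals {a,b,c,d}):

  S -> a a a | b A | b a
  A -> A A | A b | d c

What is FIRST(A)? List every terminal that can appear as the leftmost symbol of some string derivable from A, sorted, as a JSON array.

Compute FIRST by fixpoint:
pass 1:
  A via A→d c: +{d}
  S via S→a a a: +{a}
  S via S→b A: +{b}
  FIRST[S]={a,b}  FIRST[A]={d}
pass 2: — fixpoint
  FIRST[S]={a,b}  FIRST[A]={d}

FIRST(A) = ["d"]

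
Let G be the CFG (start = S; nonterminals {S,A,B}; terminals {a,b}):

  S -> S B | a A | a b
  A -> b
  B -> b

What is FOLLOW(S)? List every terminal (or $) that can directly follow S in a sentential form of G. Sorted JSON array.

Compute FIRST by fixpoint:
round 1:
  A via A→b: +{b}
  B via B→b: +{b}
  S via S→a A: +{a}
  S: {a}  A: {b}  B: {b}
round 2: — fixpoint
  S: {a}  A: {b}  B: {b}

FOLLOW sets:
FOLLOW(S) := {$}
iter 1:
  S→S B: FOLLOW(S) ⊇ FIRST(B) = {b}; new: +{b}
  S→S B: FOLLOW(B) ⊇ FOLLOW(S) ⊇ {$,b}; new: +{$,b}
  S→a A: FOLLOW(A) ⊇ FOLLOW(S) ⊇ {$,b}; new: +{$,b}
  S: {$,b}  A: {$,b}  B: {$,b}
iter 2: (no change)
  S: {$,b}  A: {$,b}  B: {$,b}

FOLLOW(S) = ["$", "b"]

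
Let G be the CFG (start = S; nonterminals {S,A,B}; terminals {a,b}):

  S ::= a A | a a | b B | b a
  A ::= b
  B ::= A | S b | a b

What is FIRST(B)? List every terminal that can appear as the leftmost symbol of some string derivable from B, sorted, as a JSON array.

Compute FIRST by fixpoint:
round 1:
  A via A→b: +{b}
  B via B→A: +{b}
  B via B→a b: +{a}
  S via S→a A: +{a}
  S via S→b B: +{b}
  FIRST(S)={a,b}  FIRST(A)={b}  FIRST(B)={a,b}
round 2: — fixpoint
  FIRST(S)={a,b}  FIRST(A)={b}  FIRST(B)={a,b}

FIRST(B) = ["a", "b"]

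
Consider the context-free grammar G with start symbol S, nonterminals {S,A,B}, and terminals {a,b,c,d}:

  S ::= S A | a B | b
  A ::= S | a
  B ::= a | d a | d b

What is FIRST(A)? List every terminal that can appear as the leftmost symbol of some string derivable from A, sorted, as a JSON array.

FIRST sets, iterate to fixpoint:
iter 1:
  A via A→a: +{a}
  B via B→a: +{a}
  B via B→d a: +{d}
  S via S→a B: +{a}
  S via S→b: +{b}
  FIRST[S]={a,b}  FIRST[A]={a}  FIRST[B]={a,d}
iter 2:
  A via A→S: +{b}
  FIRST[S]={a,b}  FIRST[A]={a,b}  FIRST[B]={a,d}
iter 3: (no change)
  FIRST[S]={a,b}  FIRST[A]={a,b}  FIRST[B]={a,d}

FIRST(A) = ["a", "b"]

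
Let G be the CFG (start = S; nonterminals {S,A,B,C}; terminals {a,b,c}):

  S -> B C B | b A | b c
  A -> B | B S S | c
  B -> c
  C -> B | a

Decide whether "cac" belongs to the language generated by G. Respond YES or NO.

CNF form of G:
  S -> B X3 | T0 A | T0 T1
  A -> B X2 | c
  B -> c
  C -> a | c
  T0 -> b
  T1 -> c
  X2 -> S S
  X3 -> C B

Fill CYK table bottom-up:
  cell(0,0) c: {A,B,C,T1}  orig:{A,B,C}
  cell(1,1) a: {C}
  cell(2,2) c: {A,B,C,T1}  orig:{A,B,C}
  cell(0,1) ca: ∅
  cell(1,2) ac: {X3}  orig:{}
  cell(0,2) cac: {S}

S ∈ T[0,2] ⇒ YES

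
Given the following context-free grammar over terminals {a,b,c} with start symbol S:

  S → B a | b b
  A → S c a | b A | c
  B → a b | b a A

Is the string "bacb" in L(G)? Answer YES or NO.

CNF form of G:
  S -> B T1 | T2 T2
  A -> S X3 | T2 A | c
  B -> T1 T2 | T2 X4
  T0 -> c
  T1 -> a
  T2 -> b
  X3 -> T0 T1
  X4 -> T1 A

Fill CYK table bottom-up:
  [0..0]={T2}  "b"  orig:{}
  [1..1]={T1}  "a"  orig:{}
  [2..2]={A,T0}  "c"  orig:{A}
  [3..3]={T2}  "b"  orig:{}
  [0..1]=∅  "ba"
  [1..2]={X4}  "ac"  orig:{}
  [2..3]=∅  "cb"
  [0..2]={B}  "bac"
  [1..3]=∅  "acb"
  [0..3]=∅  "bacb"

S ∉ T[0,3] ⇒ NO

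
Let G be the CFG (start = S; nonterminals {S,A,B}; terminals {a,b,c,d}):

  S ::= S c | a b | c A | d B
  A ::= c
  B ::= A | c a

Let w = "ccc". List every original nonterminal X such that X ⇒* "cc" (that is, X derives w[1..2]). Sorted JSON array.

CNF form of G:
  S -> S T0 | T0 A | T1 T2 | T3 B
  A -> c
  B -> T0 T1 | c
  T0 -> c
  T1 -> a
  T2 -> b
  T3 -> d

CYK table (by increasing span) — only the sub-triangle for w[1..2]:
  cell(1,1) c: {A,B,T0}  orig:{A,B}
  cell(2,2) c: {A,B,T0}  orig:{A,B}
  cell(1,2) cc: {S}

Original NTs in T[1,2] deriving "cc": ["S"]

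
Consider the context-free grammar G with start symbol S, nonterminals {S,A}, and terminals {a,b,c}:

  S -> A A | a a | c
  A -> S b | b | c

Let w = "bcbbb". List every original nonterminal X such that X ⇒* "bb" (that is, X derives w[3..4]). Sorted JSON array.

CNF form of G:
  S -> A A | T1 T1 | c
  A -> S T0 | b | c
  T0 -> b
  T1 -> a

CYK table (by increasing span) — only the sub-triangle for w[3..4]:
  cell(3,3) b: {A,T0}  orig:{A}
  cell(4,4) b: {A,T0}  orig:{A}
  cell(3,4) bb: {S}

Original NTs in T[3,4] deriving "bb": ["S"]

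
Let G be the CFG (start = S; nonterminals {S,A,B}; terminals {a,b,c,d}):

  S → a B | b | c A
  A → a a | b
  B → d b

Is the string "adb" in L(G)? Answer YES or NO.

Convert to CNF:
  S -> T0 B | T3 A | b
  A -> T0 T0 | b
  B -> T1 T2
  T0 -> a
  T1 -> d
  T2 -> b
  T3 -> c

Fill CYK table bottom-up:
  T[0,0] 'a' = {T0}  orig:{}
  T[1,1] 'd' = {T1}  orig:{}
  T[2,2] 'b' = {A,S,T2}  orig:{A,S}
  T[0,1] 'ad' = ∅
  T[1,2] 'db' = {B}
  T[0,2] 'adb' = {S}

S ∈ T[0,2] ⇒ YES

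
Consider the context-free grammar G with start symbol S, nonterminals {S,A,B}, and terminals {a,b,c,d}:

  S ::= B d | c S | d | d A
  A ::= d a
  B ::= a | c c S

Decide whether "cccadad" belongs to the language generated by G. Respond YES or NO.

Convert to CNF:
  S -> B T0 | T0 A | T2 S | d
  A -> T0 T1
  B -> T2 X3 | a
  T0 -> d
  T1 -> a
  T2 -> c
  X3 -> T2 S

CYK table (by increasing span):
  [0..0]={T2}  "c"  orig:{}
  [1..1]={T2}  "c"  orig:{}
  [2..2]={T2}  "c"  orig:{}
  [3..3]={B,T1}  "a"  orig:{B}
  [4..4]={S,T0}  "d"  orig:{S}
  [5..5]={B,T1}  "a"  orig:{B}
  [6..6]={S,T0}  "d"  orig:{S}
  [0..1]=∅  "cc"
  [1..2]=∅  "cc"
  [2..3]=∅  "ca"
  [3..4]={S}  "ad"
  [4..5]={A}  "da"
  [5..6]={S}  "ad"
  [0..2]=∅  "ccc"
  [1..3]=∅  "cca"
  [2..4]={S,X3}  "cad"  orig:{S}
  [3..5]=∅  "ada"
  [4..6]=∅  "dad"
  [0..3]=∅  "ccca"
  [1..4]={B,S,X3}  "ccad"  orig:{B,S}
  [2..5]=∅  "cada"
  [3..6]=∅  "adad"
  [0..4]={B,S,X3}  "cccad"  orig:{B,S}
  [1..5]=∅  "ccada"
  [2..6]=∅  "cadad"
  [0..5]=∅  "cccada"
  [1..6]=∅  "ccadad"
  [0..6]=∅  "cccadad"

S ∉ T[0,6] ⇒ NO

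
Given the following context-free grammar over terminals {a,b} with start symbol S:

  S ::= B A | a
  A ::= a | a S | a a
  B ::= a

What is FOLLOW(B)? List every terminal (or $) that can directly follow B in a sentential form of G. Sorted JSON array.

Compute FIRST by fixpoint:
pass 1:
  A via A→a: +{a}
  B via B→a: +{a}
  S via S→B A: +{a}
  FIRST[S]={a}  FIRST[A]={a}  FIRST[B]={a}
pass 2: — fixpoint
  FIRST[S]={a}  FIRST[A]={a}  FIRST[B]={a}

Compute FOLLOW by fixpoint:
seed FOLLOW(S) with $
[1]
  S→B A: FOLLOW(B) ⊇ FIRST(A) = {a}; new: +{a}
  S→B A: FOLLOW(A) ⊇ FOLLOW(S) ⊇ {$}; new: +{$}
  S: {$}  A: {$}  B: {a}
[2] (no change)
  S: {$}  A: {$}  B: {a}

FOLLOW(B) = ["a"]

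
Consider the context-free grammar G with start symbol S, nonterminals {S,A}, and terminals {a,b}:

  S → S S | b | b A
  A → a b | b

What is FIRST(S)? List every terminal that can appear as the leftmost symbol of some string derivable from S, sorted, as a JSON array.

FIRST sets, iterate to fixpoint:
pass 1:
  A via A→a b: +{a}
  A via A→b: +{b}
  S via S→b: +{b}
  FIRST(S)={b}  FIRST(A)={a,b}
pass 2: (stable)
  FIRST(S)={b}  FIRST(A)={a,b}

FIRST(S) = ["b"]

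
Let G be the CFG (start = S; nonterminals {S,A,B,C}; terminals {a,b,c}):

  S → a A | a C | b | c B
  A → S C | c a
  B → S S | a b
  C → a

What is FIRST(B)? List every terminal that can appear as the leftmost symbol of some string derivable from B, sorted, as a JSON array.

Compute FIRST by fixpoint:
pass 1:
  A via A→c a: +{c}
  B via B→a b: +{a}
  C via C→a: +{a}
  S via S→a A: +{a}
  S via S→b: +{b}
  S via S→c B: +{c}
  FIRST[S]={a,b,c}  FIRST[A]={c}  FIRST[B]={a}  FIRST[C]={a}
pass 2:
  A via A→S C: +{a,b}
  B via B→S S: +{b,c}
  FIRST[S]={a,b,c}  FIRST[A]={a,b,c}  FIRST[B]={a,b,c}  FIRST[C]={a}
pass 3: (stable)
  FIRST[S]={a,b,c}  FIRST[A]={a,b,c}  FIRST[B]={a,b,c}  FIRST[C]={a}

FIRST(B) = ["a", "b", "c"]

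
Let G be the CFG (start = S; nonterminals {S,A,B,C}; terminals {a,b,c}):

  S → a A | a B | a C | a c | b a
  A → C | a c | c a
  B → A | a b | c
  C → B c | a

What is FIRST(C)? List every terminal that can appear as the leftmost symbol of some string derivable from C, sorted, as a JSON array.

FIRST sets, iterate to fixpoint:
iter 1:
  A via A→a c: +{a}
  A via A→c a: +{c}
  B via B→A: +{a,c}
  C via C→B c: +{a,c}
  S via S→a A: +{a}
  S via S→b a: +{b}
  FIRST[S]={a,b}  FIRST[A]={a,c}  FIRST[B]={a,c}  FIRST[C]={a,c}
iter 2: done
  FIRST[S]={a,b}  FIRST[A]={a,c}  FIRST[B]={a,c}  FIRST[C]={a,c}

FIRST(C) = ["a", "c"]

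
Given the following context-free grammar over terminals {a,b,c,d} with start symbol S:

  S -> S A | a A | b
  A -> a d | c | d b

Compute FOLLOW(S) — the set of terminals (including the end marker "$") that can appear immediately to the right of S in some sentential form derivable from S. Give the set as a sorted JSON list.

Compute FIRST by fixpoint:
[1]
  A via A→a d: +{a}
  A via A→c: +{c}
  A via A→d b: +{d}
  S via S→a A: +{a}
  S via S→b: +{b}
  FIRST(S)={a,b}  FIRST(A)={a,c,d}
[2] — fixpoint
  FIRST(S)={a,b}  FIRST(A)={a,c,d}

Compute FOLLOW by fixpoint:
FOLLOW(S) := {$}
iter 1:
  S→S A: FOLLOW(S) ⊇ FIRST(A) = {a,c,d}; new: +{a,c,d}
  S→S A: FOLLOW(A) ⊇ FOLLOW(S) ⊇ {$,a,c,d}; new: +{$,a,c,d}
  S: {$,a,c,d}  A: {$,a,c,d}
iter 2: done
  S: {$,a,c,d}  A: {$,a,c,d}

FOLLOW(S) = ["$", "a", "c", "d"]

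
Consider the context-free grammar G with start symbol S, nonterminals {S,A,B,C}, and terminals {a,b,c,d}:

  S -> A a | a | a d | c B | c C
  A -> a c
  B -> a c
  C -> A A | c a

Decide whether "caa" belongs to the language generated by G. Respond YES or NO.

Convert to CNF:
  S -> A T0 | T0 T2 | T1 B | T1 C | a
  A -> T0 T1
  B -> T0 T1
  C -> A A | T1 T0
  T0 -> a
  T1 -> c
  T2 -> d

Fill CYK table bottom-up:
  cell(0,0) c: {T1}  orig:{}
  cell(1,1) a: {S,T0}  orig:{S}
  cell(2,2) a: {S,T0}  orig:{S}
  cell(0,1) ca: {C}
  cell(1,2) aa: ∅
  cell(0,2) caa: ∅

S ∉ T[0,2] ⇒ NO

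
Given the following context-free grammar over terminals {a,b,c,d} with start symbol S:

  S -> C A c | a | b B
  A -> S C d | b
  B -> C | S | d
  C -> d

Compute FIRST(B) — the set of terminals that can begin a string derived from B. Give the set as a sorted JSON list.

FIRST iteration:
pass 1:
  A via A→b: +{b}
  B via B→d: +{d}
  C via C→d: +{d}
  S via S→C A c: +{d}
  S via S→a: +{a}
  S via S→b B: +{b}
  FIRST[S]={a,b,d}  FIRST[A]={b}  FIRST[B]={d}  FIRST[C]={d}
pass 2:
  A via A→S C d: +{a,d}
  B via B→S: +{a,b}
  FIRST[S]={a,b,d}  FIRST[A]={a,b,d}  FIRST[B]={a,b,d}  FIRST[C]={d}
pass 3: — fixpoint
  FIRST[S]={a,b,d}  FIRST[A]={a,b,d}  FIRST[B]={a,b,d}  FIRST[C]={d}

FIRST(B) = ["a", "b", "d"]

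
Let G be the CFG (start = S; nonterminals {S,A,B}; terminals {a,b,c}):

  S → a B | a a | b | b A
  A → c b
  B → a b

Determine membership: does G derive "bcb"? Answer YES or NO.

Convert to CNF:
  S -> T1 A | T2 B | T2 T2 | b
  A -> T0 T1
  B -> T2 T1
  T0 -> c
  T1 -> b
  T2 -> a

CYK table (by increasing span):
  [0..0]={S,T1}  "b"  orig:{S}
  [1..1]={T0}  "c"  orig:{}
  [2..2]={S,T1}  "b"  orig:{S}
  [0..1]=∅  "bc"
  [1..2]={A}  "cb"
  [0..2]={S}  "bcb"

S ∈ T[0,2] ⇒ YES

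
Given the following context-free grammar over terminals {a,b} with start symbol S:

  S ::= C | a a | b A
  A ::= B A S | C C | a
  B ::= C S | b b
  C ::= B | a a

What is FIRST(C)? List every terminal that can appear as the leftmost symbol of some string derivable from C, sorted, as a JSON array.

Compute FIRST by fixpoint:
iter 1:
  A via A→a: +{a}
  B via B→b b: +{b}
  C via C→B: +{b}
  C via C→a a: +{a}
  S via S→C: +{a,b}
  FIRST(S)={a,b}  FIRST(A)={a}  FIRST(B)={b}  FIRST(C)={a,b}
iter 2:
  A via A→B A S: +{b}
  B via B→C S: +{a}
  FIRST(S)={a,b}  FIRST(A)={a,b}  FIRST(B)={a,b}  FIRST(C)={a,b}
iter 3: done
  FIRST(S)={a,b}  FIRST(A)={a,b}  FIRST(B)={a,b}  FIRST(C)={a,b}

FIRST(C) = ["a", "b"]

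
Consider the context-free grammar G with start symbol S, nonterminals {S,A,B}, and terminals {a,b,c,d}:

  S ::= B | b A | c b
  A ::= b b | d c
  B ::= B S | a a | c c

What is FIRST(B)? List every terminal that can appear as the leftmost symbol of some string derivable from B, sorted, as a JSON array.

Compute FIRST by fixpoint:
[1]
  A via A→b b: +{b}
  A via A→d c: +{d}
  B via B→a a: +{a}
  B via B→c c: +{c}
  S via S→B: +{a,c}
  S via S→b A: +{b}
  S: {a,b,c}  A: {b,d}  B: {a,c}
[2] done
  S: {a,b,c}  A: {b,d}  B: {a,c}

FIRST(B) = ["a", "c"]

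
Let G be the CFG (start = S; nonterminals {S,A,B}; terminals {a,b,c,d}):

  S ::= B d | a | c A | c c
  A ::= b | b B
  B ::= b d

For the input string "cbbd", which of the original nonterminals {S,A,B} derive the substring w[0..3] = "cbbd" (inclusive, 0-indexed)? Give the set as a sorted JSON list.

CNF form of G:
  S -> B T1 | T2 A | T2 T2 | a
  A -> T0 B | b
  B -> T0 T1
  T0 -> b
  T1 -> d
  T2 -> c

Fill CYK table bottom-up (cells [i..j] with 0 ≤ i ≤ j ≤ 3 only):
  T[0,0] 'c' = {T2}  orig:{}
  T[1,1] 'b' = {A,T0}  orig:{A}
  T[2,2] 'b' = {A,T0}  orig:{A}
  T[3,3] 'd' = {T1}  orig:{}
  T[0,1] 'cb' = {S}
  T[1,2] 'bb' = ∅
  T[2,3] 'bd' = {B}
  T[0,2] 'cbb' = ∅
  T[1,3] 'bbd' = {A}
  T[0,3] 'cbbd' = {S}

Original NTs in T[0,3] deriving "cbbd": ["S"]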